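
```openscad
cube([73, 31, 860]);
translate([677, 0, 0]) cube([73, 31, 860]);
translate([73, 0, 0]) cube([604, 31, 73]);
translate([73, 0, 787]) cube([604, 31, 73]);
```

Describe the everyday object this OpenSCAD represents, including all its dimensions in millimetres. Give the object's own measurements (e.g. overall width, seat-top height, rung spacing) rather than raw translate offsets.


A rectangular picture frame lying in the x–z plane (depth along y). The opening is 604 mm wide (x) by 714 mm tall (z), surrounded by a border 73 mm wide on all four sides. The frame is 31 mm deep and is made of two full-height vertical stiles with two horizontal rails fitted between them.


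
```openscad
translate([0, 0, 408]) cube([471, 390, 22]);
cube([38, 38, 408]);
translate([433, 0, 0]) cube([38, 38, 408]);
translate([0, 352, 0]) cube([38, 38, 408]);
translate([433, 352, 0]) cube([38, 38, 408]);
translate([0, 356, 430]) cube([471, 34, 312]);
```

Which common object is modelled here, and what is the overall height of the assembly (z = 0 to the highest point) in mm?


A chair. The overall height is 742 mm.

A slab on four corner posts with a tall panel at the back — a chair. The seat slab sits at z = 408 with thickness 22, and the 312 mm backrest starts at the seat top, so the overall height is 408 + 22 + 312 = 742 mm.


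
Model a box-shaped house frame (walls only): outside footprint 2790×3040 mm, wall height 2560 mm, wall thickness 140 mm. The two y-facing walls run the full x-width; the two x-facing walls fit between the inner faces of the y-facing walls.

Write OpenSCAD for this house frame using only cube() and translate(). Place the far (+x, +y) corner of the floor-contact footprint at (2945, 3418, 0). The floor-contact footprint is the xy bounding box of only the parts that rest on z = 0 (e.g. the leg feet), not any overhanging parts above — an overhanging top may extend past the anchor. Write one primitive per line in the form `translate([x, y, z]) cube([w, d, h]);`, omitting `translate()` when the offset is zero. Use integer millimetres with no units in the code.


translate([155, 378, 0]) cube([2790, 140, 2560]);
translate([155, 3278, 0]) cube([2790, 140, 2560]);
translate([155, 518, 0]) cube([140, 2760, 2560]);
translate([2805, 518, 0]) cube([140, 2760, 2560]);


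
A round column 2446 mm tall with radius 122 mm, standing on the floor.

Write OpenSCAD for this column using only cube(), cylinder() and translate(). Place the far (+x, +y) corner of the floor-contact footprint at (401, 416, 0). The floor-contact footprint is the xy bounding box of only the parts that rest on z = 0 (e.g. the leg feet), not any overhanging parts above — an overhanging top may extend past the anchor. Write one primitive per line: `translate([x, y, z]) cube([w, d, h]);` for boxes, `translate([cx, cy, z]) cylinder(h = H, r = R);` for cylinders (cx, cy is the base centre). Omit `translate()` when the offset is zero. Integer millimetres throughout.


translate([279, 294, 0]) cylinder(h = 2446, r = 122);


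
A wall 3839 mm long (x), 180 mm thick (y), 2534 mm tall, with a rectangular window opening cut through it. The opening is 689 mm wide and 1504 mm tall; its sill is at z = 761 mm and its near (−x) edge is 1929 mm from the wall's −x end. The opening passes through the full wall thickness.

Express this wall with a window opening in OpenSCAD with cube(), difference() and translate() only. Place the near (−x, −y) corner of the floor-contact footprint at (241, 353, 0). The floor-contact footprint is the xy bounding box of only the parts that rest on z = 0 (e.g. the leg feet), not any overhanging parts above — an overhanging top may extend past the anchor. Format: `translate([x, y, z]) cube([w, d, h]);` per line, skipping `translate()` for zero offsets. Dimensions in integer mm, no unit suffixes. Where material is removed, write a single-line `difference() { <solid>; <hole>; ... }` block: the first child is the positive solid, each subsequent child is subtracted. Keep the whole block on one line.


difference() { translate([241, 353, 0]) cube([3839, 180, 2534]); translate([2170, 353, 761]) cube([689, 180, 1504]); }


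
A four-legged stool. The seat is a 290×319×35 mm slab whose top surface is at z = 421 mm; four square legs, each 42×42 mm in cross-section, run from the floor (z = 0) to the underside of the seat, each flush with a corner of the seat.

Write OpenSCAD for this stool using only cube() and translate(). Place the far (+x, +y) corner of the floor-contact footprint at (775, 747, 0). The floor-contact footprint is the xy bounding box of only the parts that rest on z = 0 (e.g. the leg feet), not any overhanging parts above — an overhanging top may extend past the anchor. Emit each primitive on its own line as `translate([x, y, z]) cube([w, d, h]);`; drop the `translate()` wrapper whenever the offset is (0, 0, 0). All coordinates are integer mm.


// leg_h = 421 - 35 = 386
translate([485, 428, 386]) cube([290, 319, 35]);
translate([485, 428, 0]) cube([42, 42, 386]);
translate([733, 428, 0]) cube([42, 42, 386]);
translate([485, 705, 0]) cube([42, 42, 386]);
translate([733, 705, 0]) cube([42, 42, 386]);


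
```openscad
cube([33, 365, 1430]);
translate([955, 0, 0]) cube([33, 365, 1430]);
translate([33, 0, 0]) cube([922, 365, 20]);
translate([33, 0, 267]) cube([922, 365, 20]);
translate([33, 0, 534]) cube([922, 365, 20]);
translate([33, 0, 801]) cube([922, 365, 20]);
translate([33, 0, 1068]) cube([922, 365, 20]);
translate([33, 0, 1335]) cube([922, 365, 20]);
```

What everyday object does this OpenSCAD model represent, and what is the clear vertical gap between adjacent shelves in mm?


A bookshelf. The clear shelf gap is 247 mm.

Two tall side panels with 6 horizontal boards between them — a bookshelf. The first two shelf undersides are at z = 0 and z = 267; with shelf thickness 20, the clear gap is 267 − 0 − 20 = 247 mm.


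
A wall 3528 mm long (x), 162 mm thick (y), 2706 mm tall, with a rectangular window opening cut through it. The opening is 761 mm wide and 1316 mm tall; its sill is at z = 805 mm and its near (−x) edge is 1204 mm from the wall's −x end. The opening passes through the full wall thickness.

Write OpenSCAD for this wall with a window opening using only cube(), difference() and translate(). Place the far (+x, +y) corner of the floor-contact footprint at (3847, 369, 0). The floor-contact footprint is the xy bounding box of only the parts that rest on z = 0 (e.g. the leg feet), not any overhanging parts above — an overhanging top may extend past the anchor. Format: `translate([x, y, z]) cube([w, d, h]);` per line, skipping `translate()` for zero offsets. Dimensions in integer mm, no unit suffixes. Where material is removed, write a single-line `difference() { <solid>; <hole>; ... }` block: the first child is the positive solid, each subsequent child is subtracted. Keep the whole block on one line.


difference() { translate([319, 207, 0]) cube([3528, 162, 2706]); translate([1523, 207, 805]) cube([761, 162, 1316]); }


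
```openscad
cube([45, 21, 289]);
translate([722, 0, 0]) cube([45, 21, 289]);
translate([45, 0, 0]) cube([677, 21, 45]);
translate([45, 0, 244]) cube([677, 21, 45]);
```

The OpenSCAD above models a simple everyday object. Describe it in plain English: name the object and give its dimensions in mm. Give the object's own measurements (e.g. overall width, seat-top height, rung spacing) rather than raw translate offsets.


A rectangular picture frame lying in the x–z plane (depth along y). The opening is 677 mm wide (x) by 199 mm tall (z), surrounded by a border 45 mm wide on all four sides. The frame is 21 mm deep and is made of two full-height vertical stiles with two horizontal rails fitted between them.


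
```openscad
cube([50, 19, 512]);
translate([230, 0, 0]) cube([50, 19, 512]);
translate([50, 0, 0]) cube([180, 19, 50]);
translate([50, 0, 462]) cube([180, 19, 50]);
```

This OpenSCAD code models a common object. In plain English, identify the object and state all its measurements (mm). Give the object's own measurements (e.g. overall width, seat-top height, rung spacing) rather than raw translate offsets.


A rectangular picture frame lying in the x–z plane (depth along y). The opening is 180 mm wide (x) by 412 mm tall (z), surrounded by a border 50 mm wide on all four sides. The frame is 19 mm deep and is made of two full-height vertical stiles with two horizontal rails fitted between them.


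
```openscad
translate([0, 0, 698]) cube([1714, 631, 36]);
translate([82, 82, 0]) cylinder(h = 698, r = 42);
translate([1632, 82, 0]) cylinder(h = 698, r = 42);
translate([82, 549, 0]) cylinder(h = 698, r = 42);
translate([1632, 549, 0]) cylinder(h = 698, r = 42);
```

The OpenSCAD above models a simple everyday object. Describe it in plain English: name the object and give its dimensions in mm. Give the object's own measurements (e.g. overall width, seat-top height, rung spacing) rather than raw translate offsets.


A table: top 1714 mm (x) × 631 mm (y), 36 mm thick, upper face at z = 734 mm, on four round legs of 84 mm diameter, each leg's bounding box inset 40 mm from the nearest pair of top edges from z = 0 to the bottom of the top.


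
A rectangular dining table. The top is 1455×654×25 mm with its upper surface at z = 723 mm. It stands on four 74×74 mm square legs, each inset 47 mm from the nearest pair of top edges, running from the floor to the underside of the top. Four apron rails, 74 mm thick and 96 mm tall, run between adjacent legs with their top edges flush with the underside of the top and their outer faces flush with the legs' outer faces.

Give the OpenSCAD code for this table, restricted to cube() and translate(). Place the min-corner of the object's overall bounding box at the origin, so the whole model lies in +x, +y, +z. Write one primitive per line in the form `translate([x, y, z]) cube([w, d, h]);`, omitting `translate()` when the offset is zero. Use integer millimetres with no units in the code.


// leg_h = 723 - 25 = 698
// apron z = 698 - 96 = 602
translate([0, 0, 698]) cube([1455, 654, 25]);
translate([47, 47, 0]) cube([74, 74, 698]);
translate([1334, 47, 0]) cube([74, 74, 698]);
translate([47, 533, 0]) cube([74, 74, 698]);
translate([1334, 533, 0]) cube([74, 74, 698]);
translate([121, 47, 602]) cube([1213, 74, 96]);
translate([121, 533, 602]) cube([1213, 74, 96]);
translate([47, 121, 602]) cube([74, 412, 96]);
translate([1334, 121, 602]) cube([74, 412, 96]);


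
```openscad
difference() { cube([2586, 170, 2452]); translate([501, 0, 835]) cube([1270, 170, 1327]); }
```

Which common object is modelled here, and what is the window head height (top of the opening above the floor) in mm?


A wall with a window opening. The window head height is 2162 mm.

A wall with a rectangular opening subtracted — a window. Sill at z = 835, opening 1327 mm tall, so the head is at 835 + 1327 = 2162 mm.


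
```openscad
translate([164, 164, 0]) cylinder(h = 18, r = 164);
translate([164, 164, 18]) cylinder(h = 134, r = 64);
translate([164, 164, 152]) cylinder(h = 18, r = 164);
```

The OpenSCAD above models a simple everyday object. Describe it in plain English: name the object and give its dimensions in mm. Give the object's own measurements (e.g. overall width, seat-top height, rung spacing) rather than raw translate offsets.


A spool: two coaxial disc flanges of radius 164 mm and thickness 18 mm, joined by a core cylinder of radius 64 mm and height 134 mm. The lower flange rests on z = 0 and the three cylinders share a vertical axis.


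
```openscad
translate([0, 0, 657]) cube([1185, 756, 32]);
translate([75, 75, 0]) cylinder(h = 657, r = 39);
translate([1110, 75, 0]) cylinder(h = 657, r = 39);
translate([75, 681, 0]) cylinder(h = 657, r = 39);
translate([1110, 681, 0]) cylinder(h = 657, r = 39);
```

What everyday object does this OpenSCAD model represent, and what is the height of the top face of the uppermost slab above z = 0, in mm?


A table. The table height is 689 mm.

A 1185×756×32 slab sits at z = 657 on four Ø78 mm round legs — a table. The top surface is at 657 + 32 = 689 mm.


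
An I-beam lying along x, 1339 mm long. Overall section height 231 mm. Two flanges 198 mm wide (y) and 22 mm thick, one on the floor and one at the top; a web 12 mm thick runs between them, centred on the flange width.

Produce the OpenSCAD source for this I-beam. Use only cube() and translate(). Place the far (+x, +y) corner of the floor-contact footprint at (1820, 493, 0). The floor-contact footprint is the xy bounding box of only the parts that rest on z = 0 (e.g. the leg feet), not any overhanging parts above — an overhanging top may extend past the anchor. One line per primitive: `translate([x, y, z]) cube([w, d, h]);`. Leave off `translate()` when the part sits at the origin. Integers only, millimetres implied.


translate([481, 295, 0]) cube([1339, 198, 22]);
translate([481, 388, 22]) cube([1339, 12, 187]);
translate([481, 295, 209]) cube([1339, 198, 22]);


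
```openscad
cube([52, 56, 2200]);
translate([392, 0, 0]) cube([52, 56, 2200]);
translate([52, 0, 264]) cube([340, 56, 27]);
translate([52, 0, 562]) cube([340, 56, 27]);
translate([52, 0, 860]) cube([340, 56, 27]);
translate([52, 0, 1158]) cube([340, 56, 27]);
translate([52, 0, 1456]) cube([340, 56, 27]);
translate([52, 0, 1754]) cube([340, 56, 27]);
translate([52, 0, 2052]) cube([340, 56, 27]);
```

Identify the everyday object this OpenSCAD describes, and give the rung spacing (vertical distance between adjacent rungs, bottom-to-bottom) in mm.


A ladder. The rung spacing is 298 mm.

Two tall 52×56 posts with 7 short bars between them — a ladder. Adjacent rungs sit at z = 264 and z = 562, so the spacing is 562 − 264 = 298 mm.


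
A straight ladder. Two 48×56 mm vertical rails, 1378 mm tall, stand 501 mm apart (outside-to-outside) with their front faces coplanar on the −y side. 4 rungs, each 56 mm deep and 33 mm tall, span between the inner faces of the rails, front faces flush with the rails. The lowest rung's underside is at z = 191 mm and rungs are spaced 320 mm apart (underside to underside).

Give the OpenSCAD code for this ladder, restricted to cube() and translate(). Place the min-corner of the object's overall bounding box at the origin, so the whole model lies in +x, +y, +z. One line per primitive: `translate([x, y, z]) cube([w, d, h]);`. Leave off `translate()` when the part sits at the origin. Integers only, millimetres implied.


cube([48, 56, 1378]);
translate([453, 0, 0]) cube([48, 56, 1378]);
translate([48, 0, 191]) cube([405, 56, 33]);
translate([48, 0, 511]) cube([405, 56, 33]);
translate([48, 0, 831]) cube([405, 56, 33]);
translate([48, 0, 1151]) cube([405, 56, 33]);


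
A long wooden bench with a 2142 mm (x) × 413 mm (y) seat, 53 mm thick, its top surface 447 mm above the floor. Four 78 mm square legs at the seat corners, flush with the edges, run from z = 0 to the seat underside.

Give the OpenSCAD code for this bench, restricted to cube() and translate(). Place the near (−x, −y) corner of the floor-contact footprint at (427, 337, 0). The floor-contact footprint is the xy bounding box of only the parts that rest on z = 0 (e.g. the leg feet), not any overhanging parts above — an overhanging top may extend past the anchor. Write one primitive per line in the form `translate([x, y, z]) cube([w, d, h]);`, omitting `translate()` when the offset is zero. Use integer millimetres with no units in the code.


// leg_h = 447 − 53 = 394
translate([427, 337, 394]) cube([2142, 413, 53]);
translate([427, 337, 0]) cube([78, 78, 394]);
translate([427, 672, 0]) cube([78, 78, 394]);
translate([2491, 337, 0]) cube([78, 78, 394]);
translate([2491, 672, 0]) cube([78, 78, 394]);


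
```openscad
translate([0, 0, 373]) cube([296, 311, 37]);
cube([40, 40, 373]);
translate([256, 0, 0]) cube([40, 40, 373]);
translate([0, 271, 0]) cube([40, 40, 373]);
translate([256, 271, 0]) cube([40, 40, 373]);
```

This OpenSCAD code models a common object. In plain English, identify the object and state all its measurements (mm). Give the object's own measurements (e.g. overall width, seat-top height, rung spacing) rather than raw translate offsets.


A four-legged stool. The seat is a 296×311×37 mm slab whose top surface is at z = 410 mm; four square legs, each 40×40 mm in cross-section, run from the floor (z = 0) to the underside of the seat, each flush with a corner of the seat.


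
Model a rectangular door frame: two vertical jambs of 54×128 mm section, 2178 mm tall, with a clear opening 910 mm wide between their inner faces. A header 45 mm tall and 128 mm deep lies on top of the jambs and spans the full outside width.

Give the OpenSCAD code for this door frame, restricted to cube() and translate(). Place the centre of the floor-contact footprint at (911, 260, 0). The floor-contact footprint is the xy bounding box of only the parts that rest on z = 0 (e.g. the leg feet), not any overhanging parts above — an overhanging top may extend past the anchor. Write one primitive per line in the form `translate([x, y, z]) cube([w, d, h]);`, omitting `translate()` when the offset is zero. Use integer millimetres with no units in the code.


translate([402, 196, 0]) cube([54, 128, 2178]);
translate([1366, 196, 0]) cube([54, 128, 2178]);
translate([402, 196, 2178]) cube([1018, 128, 45]);


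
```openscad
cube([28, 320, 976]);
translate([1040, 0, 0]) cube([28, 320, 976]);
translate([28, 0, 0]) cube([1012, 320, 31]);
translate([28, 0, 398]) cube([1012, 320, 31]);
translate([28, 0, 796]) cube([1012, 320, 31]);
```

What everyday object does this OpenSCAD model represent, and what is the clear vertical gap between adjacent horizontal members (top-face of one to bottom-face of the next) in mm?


A bookshelf. The clear shelf gap is 367 mm.

Two tall side panels with 3 horizontal boards between them — a bookshelf. The first two shelf undersides are at z = 0 and z = 398; with shelf thickness 31, the clear gap is 398 − 0 − 31 = 367 mm.


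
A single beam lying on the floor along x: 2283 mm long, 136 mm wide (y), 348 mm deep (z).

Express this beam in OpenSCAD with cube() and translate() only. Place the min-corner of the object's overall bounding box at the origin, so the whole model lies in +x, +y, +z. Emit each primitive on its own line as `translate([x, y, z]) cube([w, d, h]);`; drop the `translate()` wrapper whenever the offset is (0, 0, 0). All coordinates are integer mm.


cube([2283, 136, 348]);


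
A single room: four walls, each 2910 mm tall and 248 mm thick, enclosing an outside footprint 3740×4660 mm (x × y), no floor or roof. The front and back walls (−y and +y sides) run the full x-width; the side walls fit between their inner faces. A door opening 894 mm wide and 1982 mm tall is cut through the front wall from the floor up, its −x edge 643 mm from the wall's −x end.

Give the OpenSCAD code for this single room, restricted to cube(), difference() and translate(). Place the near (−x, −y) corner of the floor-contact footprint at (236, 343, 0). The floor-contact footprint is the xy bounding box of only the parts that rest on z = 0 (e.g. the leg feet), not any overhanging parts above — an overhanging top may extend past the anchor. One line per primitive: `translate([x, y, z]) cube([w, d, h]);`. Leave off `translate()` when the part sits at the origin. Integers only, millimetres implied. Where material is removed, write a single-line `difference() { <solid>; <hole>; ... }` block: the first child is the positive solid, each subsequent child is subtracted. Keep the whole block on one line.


difference() { translate([236, 343, 0]) cube([3740, 248, 2910]); translate([879, 343, 0]) cube([894, 248, 1982]); }
translate([236, 4755, 0]) cube([3740, 248, 2910]);
translate([236, 591, 0]) cube([248, 4164, 2910]);
translate([3728, 591, 0]) cube([248, 4164, 2910]);


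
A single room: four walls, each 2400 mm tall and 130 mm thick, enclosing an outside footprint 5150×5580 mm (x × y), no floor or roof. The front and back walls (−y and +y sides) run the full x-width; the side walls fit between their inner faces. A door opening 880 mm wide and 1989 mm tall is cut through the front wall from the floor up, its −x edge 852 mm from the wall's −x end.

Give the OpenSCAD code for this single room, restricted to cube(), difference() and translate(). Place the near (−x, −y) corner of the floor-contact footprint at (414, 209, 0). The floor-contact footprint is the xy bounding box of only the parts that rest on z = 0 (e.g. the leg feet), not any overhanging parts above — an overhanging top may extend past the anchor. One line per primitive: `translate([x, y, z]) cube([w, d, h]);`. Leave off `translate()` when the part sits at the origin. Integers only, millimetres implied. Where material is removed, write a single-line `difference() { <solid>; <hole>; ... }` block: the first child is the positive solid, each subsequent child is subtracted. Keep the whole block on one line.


difference() { translate([414, 209, 0]) cube([5150, 130, 2400]); translate([1266, 209, 0]) cube([880, 130, 1989]); }
translate([414, 5659, 0]) cube([5150, 130, 2400]);
translate([414, 339, 0]) cube([130, 5320, 2400]);
translate([5434, 339, 0]) cube([130, 5320, 2400]);


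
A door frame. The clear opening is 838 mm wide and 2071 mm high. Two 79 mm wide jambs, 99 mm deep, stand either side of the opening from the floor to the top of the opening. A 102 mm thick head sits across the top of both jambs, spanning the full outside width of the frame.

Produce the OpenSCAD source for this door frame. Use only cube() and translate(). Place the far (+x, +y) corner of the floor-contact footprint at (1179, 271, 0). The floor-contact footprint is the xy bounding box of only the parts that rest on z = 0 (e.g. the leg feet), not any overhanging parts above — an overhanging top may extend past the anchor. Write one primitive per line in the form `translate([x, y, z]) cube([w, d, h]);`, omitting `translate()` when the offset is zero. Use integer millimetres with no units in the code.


translate([183, 172, 0]) cube([79, 99, 2071]);
translate([1100, 172, 0]) cube([79, 99, 2071]);
translate([183, 172, 2071]) cube([996, 99, 102]);


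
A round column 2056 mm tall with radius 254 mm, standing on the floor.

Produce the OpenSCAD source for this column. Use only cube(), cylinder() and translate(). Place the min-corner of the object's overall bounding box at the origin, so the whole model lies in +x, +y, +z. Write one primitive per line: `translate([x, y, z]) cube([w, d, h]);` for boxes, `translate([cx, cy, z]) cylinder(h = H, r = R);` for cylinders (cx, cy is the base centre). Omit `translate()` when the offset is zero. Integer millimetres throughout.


translate([254, 254, 0]) cylinder(h = 2056, r = 254);


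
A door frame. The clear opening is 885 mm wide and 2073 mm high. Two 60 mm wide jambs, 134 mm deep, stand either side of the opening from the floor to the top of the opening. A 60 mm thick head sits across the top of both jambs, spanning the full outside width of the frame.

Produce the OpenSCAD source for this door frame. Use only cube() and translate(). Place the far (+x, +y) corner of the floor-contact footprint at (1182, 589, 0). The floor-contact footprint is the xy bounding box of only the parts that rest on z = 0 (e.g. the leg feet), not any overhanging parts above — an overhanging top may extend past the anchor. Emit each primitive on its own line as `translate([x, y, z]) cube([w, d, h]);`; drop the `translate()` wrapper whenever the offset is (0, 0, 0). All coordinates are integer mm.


translate([177, 455, 0]) cube([60, 134, 2073]);
translate([1122, 455, 0]) cube([60, 134, 2073]);
translate([177, 455, 2073]) cube([1005, 134, 60]);


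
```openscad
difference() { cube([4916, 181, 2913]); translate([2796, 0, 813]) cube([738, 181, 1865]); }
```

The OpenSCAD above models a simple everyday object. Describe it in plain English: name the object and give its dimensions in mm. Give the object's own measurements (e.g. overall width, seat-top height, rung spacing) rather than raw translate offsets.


A wall 4916 mm long (x), 181 mm thick (y), 2913 mm tall, with a rectangular window opening cut through it. The opening is 738 mm wide and 1865 mm tall; its sill is at z = 813 mm and its near (−x) edge is 2796 mm from the wall's −x end. The opening passes through the full wall thickness.


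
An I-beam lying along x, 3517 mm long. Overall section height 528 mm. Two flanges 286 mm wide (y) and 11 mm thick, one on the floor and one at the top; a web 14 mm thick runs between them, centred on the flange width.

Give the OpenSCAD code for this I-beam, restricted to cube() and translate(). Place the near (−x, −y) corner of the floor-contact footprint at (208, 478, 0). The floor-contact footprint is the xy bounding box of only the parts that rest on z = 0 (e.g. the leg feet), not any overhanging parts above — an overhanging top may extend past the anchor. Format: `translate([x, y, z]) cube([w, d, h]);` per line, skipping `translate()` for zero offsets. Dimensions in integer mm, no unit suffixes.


translate([208, 478, 0]) cube([3517, 286, 11]);
translate([208, 614, 11]) cube([3517, 14, 506]);
translate([208, 478, 517]) cube([3517, 286, 11]);


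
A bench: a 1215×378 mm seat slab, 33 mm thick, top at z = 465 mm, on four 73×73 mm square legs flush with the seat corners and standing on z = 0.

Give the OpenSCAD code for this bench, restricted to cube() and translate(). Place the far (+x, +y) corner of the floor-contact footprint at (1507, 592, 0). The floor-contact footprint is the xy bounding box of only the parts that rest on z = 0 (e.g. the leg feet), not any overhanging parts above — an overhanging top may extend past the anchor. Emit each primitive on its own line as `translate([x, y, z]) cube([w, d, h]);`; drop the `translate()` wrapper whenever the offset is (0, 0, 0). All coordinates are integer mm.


translate([292, 214, 432]) cube([1215, 378, 33]);
translate([292, 214, 0]) cube([73, 73, 432]);
translate([292, 519, 0]) cube([73, 73, 432]);
translate([1434, 214, 0]) cube([73, 73, 432]);
translate([1434, 519, 0]) cube([73, 73, 432]);


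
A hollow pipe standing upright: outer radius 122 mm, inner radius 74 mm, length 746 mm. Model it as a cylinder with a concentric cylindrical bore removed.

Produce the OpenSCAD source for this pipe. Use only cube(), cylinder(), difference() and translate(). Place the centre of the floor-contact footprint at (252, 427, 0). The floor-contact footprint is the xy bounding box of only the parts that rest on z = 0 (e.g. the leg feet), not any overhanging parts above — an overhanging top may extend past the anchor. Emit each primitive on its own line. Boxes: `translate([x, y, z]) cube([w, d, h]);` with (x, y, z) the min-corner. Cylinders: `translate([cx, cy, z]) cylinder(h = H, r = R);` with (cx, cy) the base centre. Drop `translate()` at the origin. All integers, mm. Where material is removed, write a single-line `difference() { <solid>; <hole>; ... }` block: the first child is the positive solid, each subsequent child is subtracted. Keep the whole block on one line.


difference() { translate([252, 427, 0]) cylinder(h = 746, r = 122); translate([252, 427, 0]) cylinder(h = 746, r = 74); }


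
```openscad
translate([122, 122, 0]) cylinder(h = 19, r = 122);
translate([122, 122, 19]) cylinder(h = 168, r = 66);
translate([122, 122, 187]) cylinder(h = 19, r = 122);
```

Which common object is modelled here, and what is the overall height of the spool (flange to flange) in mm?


A spool. The overall height is 206 mm.

Three coaxial cylinders, large–small–large — a spool. Two 19 mm flanges and a 168 mm core give 19 + 168 + 19 = 206 mm.


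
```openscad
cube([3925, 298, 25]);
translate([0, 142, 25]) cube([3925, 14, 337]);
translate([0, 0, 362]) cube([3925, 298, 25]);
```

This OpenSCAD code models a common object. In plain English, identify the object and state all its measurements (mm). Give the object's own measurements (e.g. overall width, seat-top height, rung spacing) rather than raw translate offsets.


An I-beam lying along x, 3925 mm long. Overall section height 387 mm. Two flanges 298 mm wide (y) and 25 mm thick, one on the floor and one at the top; a web 14 mm thick runs between them, centred on the flange width.


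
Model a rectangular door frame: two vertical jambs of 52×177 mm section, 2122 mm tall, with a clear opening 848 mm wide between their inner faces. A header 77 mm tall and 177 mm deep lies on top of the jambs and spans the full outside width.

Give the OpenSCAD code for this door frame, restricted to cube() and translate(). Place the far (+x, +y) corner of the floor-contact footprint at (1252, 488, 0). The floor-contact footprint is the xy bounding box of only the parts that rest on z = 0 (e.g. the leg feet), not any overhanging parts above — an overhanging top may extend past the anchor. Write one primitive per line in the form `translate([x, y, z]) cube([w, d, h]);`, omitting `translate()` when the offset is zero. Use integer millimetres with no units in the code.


translate([300, 311, 0]) cube([52, 177, 2122]);
translate([1200, 311, 0]) cube([52, 177, 2122]);
translate([300, 311, 2122]) cube([952, 177, 77]);


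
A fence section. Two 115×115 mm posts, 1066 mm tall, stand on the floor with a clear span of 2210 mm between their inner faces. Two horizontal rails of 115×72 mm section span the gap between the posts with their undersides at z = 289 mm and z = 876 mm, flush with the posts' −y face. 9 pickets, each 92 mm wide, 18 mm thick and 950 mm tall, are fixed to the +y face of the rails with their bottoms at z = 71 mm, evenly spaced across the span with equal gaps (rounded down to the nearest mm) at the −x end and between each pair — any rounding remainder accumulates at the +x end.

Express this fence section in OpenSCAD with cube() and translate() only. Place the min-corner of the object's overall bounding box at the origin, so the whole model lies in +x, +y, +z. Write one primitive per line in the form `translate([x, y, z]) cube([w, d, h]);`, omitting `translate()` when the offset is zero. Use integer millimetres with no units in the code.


cube([115, 115, 1066]);
translate([2325, 0, 0]) cube([115, 115, 1066]);
translate([115, 0, 289]) cube([2210, 115, 72]);
translate([115, 0, 876]) cube([2210, 115, 72]);
translate([253, 115, 71]) cube([92, 18, 950]);
translate([483, 115, 71]) cube([92, 18, 950]);
translate([713, 115, 71]) cube([92, 18, 950]);
translate([943, 115, 71]) cube([92, 18, 950]);
translate([1173, 115, 71]) cube([92, 18, 950]);
translate([1403, 115, 71]) cube([92, 18, 950]);
translate([1633, 115, 71]) cube([92, 18, 950]);
translate([1863, 115, 71]) cube([92, 18, 950]);
translate([2093, 115, 71]) cube([92, 18, 950]);


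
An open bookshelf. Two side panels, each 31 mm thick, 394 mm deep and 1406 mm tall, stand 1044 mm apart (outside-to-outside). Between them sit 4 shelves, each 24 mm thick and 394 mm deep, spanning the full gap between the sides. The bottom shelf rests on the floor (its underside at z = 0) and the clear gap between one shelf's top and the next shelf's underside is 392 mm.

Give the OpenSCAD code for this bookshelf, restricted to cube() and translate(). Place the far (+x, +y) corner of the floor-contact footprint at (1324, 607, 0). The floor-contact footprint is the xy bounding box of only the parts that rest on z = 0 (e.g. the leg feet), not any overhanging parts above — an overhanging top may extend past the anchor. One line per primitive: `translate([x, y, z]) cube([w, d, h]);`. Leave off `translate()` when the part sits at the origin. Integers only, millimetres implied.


translate([280, 213, 0]) cube([31, 394, 1406]);
translate([1293, 213, 0]) cube([31, 394, 1406]);
translate([311, 213, 0]) cube([982, 394, 24]);
translate([311, 213, 416]) cube([982, 394, 24]);
translate([311, 213, 832]) cube([982, 394, 24]);
translate([311, 213, 1248]) cube([982, 394, 24]);


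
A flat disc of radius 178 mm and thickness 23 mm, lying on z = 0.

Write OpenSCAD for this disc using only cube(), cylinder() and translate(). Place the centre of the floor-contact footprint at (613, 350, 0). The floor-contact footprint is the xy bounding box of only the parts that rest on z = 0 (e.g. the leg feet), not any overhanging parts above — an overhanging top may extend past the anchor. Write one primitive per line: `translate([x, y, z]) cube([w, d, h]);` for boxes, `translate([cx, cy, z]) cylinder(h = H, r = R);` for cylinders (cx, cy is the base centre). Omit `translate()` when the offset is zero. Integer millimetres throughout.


translate([613, 350, 0]) cylinder(h = 23, r = 178);


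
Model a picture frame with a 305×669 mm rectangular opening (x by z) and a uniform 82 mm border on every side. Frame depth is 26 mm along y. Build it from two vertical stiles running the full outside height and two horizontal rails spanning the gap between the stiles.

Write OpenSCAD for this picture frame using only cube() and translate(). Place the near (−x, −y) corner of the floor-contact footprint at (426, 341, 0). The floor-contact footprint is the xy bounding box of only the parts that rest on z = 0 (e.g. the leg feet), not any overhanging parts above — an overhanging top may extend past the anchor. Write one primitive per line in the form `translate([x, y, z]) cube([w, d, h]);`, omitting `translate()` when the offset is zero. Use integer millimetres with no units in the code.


translate([426, 341, 0]) cube([82, 26, 833]);
translate([813, 341, 0]) cube([82, 26, 833]);
translate([508, 341, 0]) cube([305, 26, 82]);
translate([508, 341, 751]) cube([305, 26, 82]);


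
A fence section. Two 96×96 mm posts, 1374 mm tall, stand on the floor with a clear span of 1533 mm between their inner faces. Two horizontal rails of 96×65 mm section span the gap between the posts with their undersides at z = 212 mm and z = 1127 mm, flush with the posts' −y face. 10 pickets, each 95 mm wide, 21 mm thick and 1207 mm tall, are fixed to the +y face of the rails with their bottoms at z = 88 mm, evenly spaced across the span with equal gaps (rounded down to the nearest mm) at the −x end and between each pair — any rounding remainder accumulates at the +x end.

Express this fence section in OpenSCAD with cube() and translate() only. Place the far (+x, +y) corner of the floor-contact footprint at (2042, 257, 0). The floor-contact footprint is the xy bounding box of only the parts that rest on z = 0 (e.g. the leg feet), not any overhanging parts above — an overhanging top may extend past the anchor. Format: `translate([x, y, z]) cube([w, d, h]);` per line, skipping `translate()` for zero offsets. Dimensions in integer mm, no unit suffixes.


translate([317, 161, 0]) cube([96, 96, 1374]);
translate([1946, 161, 0]) cube([96, 96, 1374]);
translate([413, 161, 212]) cube([1533, 96, 65]);
translate([413, 161, 1127]) cube([1533, 96, 65]);
translate([466, 257, 88]) cube([95, 21, 1207]);
translate([614, 257, 88]) cube([95, 21, 1207]);
translate([762, 257, 88]) cube([95, 21, 1207]);
translate([910, 257, 88]) cube([95, 21, 1207]);
translate([1058, 257, 88]) cube([95, 21, 1207]);
translate([1206, 257, 88]) cube([95, 21, 1207]);
translate([1354, 257, 88]) cube([95, 21, 1207]);
translate([1502, 257, 88]) cube([95, 21, 1207]);
translate([1650, 257, 88]) cube([95, 21, 1207]);
translate([1798, 257, 88]) cube([95, 21, 1207]);


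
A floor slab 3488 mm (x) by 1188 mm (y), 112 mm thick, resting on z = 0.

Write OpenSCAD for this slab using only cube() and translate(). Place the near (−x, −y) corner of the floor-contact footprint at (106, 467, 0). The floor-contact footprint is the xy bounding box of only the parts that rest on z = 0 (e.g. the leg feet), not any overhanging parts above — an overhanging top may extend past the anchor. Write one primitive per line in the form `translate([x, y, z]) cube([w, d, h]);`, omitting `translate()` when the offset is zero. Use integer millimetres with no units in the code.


translate([106, 467, 0]) cube([3488, 1188, 112]);


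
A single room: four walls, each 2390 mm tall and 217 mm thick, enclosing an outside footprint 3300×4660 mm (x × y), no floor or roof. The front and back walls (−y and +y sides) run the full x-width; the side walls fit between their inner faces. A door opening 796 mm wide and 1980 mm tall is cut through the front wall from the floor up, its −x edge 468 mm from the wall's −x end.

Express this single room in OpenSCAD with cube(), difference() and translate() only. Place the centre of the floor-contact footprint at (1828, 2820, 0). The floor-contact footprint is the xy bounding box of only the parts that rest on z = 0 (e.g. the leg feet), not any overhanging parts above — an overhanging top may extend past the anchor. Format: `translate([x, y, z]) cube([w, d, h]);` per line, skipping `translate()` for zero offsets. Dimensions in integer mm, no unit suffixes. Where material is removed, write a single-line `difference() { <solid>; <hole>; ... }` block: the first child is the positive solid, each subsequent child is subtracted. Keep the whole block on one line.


difference() { translate([178, 490, 0]) cube([3300, 217, 2390]); translate([646, 490, 0]) cube([796, 217, 1980]); }
translate([178, 4933, 0]) cube([3300, 217, 2390]);
translate([178, 707, 0]) cube([217, 4226, 2390]);
translate([3261, 707, 0]) cube([217, 4226, 2390]);


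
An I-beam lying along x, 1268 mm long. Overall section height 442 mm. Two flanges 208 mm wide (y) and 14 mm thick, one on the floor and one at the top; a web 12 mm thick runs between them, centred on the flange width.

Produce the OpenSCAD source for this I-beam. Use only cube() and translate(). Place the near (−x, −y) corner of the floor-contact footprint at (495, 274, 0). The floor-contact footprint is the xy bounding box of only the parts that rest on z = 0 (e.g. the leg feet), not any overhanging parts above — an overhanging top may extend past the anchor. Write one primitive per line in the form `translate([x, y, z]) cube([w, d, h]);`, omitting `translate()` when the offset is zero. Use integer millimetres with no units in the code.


translate([495, 274, 0]) cube([1268, 208, 14]);
translate([495, 372, 14]) cube([1268, 12, 414]);
translate([495, 274, 428]) cube([1268, 208, 14]);


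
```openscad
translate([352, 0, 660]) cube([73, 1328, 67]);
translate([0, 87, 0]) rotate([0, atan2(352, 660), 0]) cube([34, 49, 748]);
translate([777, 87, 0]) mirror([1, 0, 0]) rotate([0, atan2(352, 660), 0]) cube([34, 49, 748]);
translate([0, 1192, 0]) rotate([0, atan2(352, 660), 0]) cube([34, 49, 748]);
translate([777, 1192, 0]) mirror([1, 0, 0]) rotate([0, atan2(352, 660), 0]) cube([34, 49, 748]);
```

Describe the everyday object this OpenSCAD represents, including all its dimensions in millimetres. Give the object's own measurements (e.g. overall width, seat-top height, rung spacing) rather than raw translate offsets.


A sawhorse. A 73×1328×67 mm beam (x, y, z) sits on two A-frame leg pairs. Each pair is two raked legs of 34×49 mm section (49 mm along y) splaying symmetrically in x. Each leg rises 660 mm vertically over 352 mm of horizontal reach and is 748 mm long along its own axis. Every leg's outer bottom edge rests on the floor and its outer top edge meets a bottom edge of the beam — the left legs (tilting toward +x) meet the beam's −x bottom edge, the right legs (their mirror images, tilting toward −x) meet its +x bottom edge — so the leg tops tuck under the beam, the beam's underside is 660 mm above the floor, and the feet are 777 mm apart outside-to-outside with the beam centred between them. The two leg pairs are set in 87 mm from either end of the beam.


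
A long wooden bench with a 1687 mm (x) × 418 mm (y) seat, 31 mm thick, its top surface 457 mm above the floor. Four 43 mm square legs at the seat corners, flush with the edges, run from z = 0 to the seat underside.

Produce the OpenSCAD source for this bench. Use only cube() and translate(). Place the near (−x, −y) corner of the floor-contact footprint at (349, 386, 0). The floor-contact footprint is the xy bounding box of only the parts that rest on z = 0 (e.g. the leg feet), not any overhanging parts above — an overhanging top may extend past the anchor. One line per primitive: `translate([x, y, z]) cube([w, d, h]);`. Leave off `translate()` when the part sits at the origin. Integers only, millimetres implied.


// leg_h = 457 − 31 = 426
translate([349, 386, 426]) cube([1687, 418, 31]);
translate([349, 386, 0]) cube([43, 43, 426]);
translate([349, 761, 0]) cube([43, 43, 426]);
translate([1993, 386, 0]) cube([43, 43, 426]);
translate([1993, 761, 0]) cube([43, 43, 426]);
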